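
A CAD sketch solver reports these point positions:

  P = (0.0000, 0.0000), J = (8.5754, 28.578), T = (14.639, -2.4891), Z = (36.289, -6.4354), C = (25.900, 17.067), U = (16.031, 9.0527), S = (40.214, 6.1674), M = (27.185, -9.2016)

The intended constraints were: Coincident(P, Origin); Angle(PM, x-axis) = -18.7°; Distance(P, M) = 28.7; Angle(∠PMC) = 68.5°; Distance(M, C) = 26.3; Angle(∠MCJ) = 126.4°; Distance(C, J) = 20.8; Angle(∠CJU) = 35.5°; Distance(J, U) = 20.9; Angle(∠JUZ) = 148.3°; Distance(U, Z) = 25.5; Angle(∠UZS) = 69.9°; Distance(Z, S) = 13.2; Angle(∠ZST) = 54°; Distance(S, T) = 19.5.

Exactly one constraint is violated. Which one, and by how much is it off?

Distance(S, T) = 19.5 — off by 7.50.

P = (0.00, 0.00) ✓; PM at -18.70° ✓; |PM| = 28.70 ✓; ∠PMC = 68.50° ✓; |MC| = 26.30 ✓; ∠MCJ = 126.4° ✓; |CJ| = 20.80 ✓; ∠CJU = 35.50° ✓; |JU| = 20.90 ✓; ∠JUZ = 148.3° ✓; |UZ| = 25.50 ✓; ∠UZS = 69.90° ✓; |ZS| = 13.20 ✓; ∠ZST = 54.00° ✓; |ST| = 27.00 ✗.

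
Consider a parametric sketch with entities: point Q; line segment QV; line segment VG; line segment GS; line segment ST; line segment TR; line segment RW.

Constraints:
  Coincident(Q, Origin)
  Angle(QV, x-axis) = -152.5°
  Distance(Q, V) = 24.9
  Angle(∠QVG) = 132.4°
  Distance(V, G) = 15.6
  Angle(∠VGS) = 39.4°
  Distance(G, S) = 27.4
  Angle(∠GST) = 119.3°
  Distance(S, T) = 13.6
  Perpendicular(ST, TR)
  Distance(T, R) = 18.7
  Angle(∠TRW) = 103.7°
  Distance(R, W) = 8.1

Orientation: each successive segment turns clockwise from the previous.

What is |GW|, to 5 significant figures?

19.418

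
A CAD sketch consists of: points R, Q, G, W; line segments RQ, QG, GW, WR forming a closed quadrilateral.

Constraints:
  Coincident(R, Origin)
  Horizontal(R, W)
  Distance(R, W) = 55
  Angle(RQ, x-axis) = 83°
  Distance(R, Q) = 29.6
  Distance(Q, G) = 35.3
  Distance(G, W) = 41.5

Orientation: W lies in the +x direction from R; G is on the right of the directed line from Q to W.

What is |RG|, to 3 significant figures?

14.4

R is at the origin; R and W share the same y with |RW| = 55.0 and W in +x, so W = (55.0, 0). RQ runs at 83.0° with |RQ| = 29.6, so Q = (3.61, 29.4). G is determined by |QG| = 35.3 and |GW| = 41.5 together: it lies at the intersection of circle(Q, 35.3) and circle(W, 41.5). With |QW| = 59.2, the foot of the radical line on QW is 25.6 from Q and the perpendicular offset is √(35.3² − 25.6²) = 24.3. Taking the right-of-QW solution: G = (13.7, -4.44).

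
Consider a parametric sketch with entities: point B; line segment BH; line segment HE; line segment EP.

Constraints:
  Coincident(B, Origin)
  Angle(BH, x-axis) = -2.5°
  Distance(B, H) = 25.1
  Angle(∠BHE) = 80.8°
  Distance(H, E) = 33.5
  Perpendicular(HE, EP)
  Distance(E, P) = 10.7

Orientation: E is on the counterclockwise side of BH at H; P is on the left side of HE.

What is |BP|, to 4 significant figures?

32.67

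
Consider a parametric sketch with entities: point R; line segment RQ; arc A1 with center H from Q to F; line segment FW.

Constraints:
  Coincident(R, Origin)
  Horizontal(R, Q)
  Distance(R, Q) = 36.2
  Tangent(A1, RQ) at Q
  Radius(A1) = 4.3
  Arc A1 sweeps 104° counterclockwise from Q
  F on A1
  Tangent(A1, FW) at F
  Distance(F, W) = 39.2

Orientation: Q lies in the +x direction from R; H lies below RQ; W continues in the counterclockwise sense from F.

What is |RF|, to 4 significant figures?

32.47

A1 meets RQ tangentially, so HQ is at right angles to RQ, so H = Q + (0, -4.3) = (36.20, -4.300). On A1, Q sits at bearing 90° from H; a 104° counterclockwise sweep puts F at bearing 194°, so F = H + 4.3·(cos 194°, sin 194°) = (32.03, -5.340). Then |RF| = |F − R| = 32.47.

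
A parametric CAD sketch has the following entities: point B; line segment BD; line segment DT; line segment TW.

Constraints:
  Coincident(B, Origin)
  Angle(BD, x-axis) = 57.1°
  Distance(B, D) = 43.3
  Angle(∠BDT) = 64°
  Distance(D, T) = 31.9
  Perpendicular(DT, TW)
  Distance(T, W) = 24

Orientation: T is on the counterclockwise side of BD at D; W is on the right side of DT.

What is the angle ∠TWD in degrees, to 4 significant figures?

53.04°

B is at the origin; BD runs at 57.1° with length 43.3, so D = 43.3·(cos 57.1°, sin 57.1°) = (23.52, 36.36). ∠BDT = 64.0°, so DT runs at 57.1° + (180° − 64.0°) = 173.1° from the x-axis; with |DT| = 31.9, T = D + 31.9·(cos 173.1°, sin 173.1°) = (-8.150, 40.19). The perpendicularity gives TW at right angles to DT; with |TW| = 24.0 on the right of DT, W = T + 24.0·(0.1201, 0.9928) = (-5.266, 64.01). Then cos ∠TWD = WT·WD / (|WT||WD|), giving 53.04°.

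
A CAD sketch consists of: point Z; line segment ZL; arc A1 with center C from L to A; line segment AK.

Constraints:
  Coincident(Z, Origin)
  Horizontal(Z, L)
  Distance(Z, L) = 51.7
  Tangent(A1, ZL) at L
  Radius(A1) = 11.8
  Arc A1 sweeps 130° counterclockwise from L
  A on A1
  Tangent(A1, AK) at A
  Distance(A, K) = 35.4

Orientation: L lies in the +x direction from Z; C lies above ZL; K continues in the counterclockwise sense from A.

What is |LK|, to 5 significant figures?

48.483

Z is at the origin; Z and L share the same y with |ZL| = 51.7 and L on the +x side, so L = (51.700, 0.0000). The tangent condition forces CL to be normal to ZL, so C = L + (0, 11.8) = (51.700, 11.800). On A1, L sits at bearing -90° from C; a 130° counterclockwise sweep puts A at bearing 40°, so A = C + 11.8·(cos 40°, sin 40°) = (60.739, 19.385). Since A1 is tangent to AK there, CA ⟂ AK, so AK runs along (−sin 40°, cos 40°); with |AK| = 35.4, K = (37.985, 46.503). Then |LK| = |K − L| = 48.483.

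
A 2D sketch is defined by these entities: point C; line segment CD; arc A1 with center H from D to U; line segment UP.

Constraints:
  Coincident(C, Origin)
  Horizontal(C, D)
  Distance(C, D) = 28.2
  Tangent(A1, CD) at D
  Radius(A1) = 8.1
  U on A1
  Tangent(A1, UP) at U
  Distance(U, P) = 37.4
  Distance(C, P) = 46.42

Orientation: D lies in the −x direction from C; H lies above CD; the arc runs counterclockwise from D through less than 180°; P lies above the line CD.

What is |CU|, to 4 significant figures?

21.35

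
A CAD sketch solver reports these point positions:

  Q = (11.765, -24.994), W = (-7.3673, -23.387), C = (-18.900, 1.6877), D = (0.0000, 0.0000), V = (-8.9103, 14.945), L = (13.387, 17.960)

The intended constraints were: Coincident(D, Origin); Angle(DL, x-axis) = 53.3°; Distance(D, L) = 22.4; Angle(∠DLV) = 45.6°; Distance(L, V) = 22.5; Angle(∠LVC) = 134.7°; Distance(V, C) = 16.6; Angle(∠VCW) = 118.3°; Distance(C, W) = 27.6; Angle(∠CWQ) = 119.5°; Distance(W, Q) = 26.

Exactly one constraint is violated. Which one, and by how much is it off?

Distance(W, Q) = 26 — off by 6.80.

D = (0.00, 0.00) ✓; DL at 53.30° ✓; |DL| = 22.40 ✓; ∠DLV = 45.60° ✓; |LV| = 22.50 ✓; ∠LVC = 134.7° ✓; |VC| = 16.60 ✓; ∠VCW = 118.3° ✓; |CW| = 27.60 ✓; ∠CWQ = 119.5° ✓; |WQ| = 19.20 ✗.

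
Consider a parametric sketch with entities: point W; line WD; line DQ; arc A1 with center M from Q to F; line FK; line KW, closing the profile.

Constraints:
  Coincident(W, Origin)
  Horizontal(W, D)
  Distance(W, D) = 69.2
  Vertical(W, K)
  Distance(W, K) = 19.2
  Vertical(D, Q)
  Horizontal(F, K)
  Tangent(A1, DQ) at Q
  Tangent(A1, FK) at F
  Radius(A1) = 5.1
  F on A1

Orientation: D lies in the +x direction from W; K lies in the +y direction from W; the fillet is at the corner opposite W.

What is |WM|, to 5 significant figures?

65.632

W and K share the same x with |WK| = 19.2 and K on the +y side, so K = (0.0000, 19.200). The virtual corner opposite W is at (69.200, 19.200). The tangent condition forces MQ to be normal to DQ and the tangent condition forces MF to be normal to FK, with radius 5.1, so the center M sits 5.1 in from both sides at M = (64.100, 14.100). Then |WM| = |M − W| = 65.632.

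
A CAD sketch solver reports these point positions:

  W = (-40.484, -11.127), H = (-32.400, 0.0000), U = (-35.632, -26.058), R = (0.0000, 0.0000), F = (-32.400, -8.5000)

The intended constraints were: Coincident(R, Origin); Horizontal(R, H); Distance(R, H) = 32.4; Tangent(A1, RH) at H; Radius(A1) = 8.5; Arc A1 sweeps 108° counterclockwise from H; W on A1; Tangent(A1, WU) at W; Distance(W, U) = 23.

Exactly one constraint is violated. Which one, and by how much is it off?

Distance(W, U) = 23 — off by 7.30.

R = (0.00, 0.00) ✓; R.y = 0.00, H.y = 0.00 ✓; |RH| = 32.40 ✓; ∠(FH, HR) = 90.00° ✓; |FH| = 8.500 ✓; bearing(F→W) − bearing(F→H) = 108.0° ✓; |FW| = 8.500 ✓; ∠(FW, WU) = 90.00° ✓; |WU| = 15.70 ✗.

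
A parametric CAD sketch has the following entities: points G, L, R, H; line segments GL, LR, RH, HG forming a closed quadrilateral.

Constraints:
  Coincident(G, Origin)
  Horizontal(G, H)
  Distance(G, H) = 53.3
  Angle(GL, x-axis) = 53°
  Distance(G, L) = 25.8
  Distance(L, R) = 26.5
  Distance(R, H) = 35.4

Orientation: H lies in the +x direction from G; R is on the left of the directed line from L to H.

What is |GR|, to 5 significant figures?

50.920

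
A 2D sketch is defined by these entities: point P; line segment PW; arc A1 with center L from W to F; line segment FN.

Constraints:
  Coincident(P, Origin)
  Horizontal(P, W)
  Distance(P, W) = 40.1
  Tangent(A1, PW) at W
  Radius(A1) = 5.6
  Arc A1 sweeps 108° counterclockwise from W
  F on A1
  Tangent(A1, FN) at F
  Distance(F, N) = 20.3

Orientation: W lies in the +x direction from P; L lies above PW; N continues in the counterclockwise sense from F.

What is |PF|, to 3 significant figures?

46.0

P is at the origin; P and W share the same y with |PW| = 40.1 and W on the +x side, so W = (40.1, 0.00). Tangency of A1 to PW means the radius LW is perpendicular to PW, so L = W + (0, 5.6) = (40.1, 5.60). On A1, W sits at bearing -90° from L; a 108° counterclockwise sweep puts F at bearing 18°, so F = L + 5.6·(cos 18°, sin 18°) = (45.4, 7.33). Then |PF| = |F − P| = 46.0.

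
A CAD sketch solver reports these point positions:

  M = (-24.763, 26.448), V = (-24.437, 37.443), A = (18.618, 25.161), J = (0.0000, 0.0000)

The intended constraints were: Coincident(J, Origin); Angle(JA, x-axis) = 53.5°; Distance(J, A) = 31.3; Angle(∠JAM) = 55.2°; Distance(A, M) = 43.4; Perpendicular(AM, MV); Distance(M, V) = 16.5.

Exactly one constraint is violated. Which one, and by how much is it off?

Distance(M, V) = 16.5 — off by 5.50.

J = (0.00, 0.00) ✓; JA at 53.50° ✓; |JA| = 31.30 ✓; ∠JAM = 55.20° ✓; |AM| = 43.40 ✓; ∠(AM, MV) = 90.00° ✓; |MV| = 11.00 ✗.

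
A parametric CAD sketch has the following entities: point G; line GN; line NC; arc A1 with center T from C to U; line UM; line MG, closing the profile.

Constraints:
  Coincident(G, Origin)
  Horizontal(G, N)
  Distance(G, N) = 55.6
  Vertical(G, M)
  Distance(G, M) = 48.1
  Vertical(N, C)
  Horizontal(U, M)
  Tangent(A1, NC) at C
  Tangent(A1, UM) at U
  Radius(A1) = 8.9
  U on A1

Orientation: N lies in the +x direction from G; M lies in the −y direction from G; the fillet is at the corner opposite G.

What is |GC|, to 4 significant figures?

68.03

G is at the origin; G and N share the same y with |GN| = 55.6 and N on the +x side, so N = (55.60, 0.000). GM is vertical with |GM| = 48.1 and M on the −y side, so M = (0.000, -48.10). The virtual corner opposite G is at (55.60, -48.10). The tangent condition forces TC to be normal to NC and tangency of A1 to UM means the radius TU is perpendicular to UM, with radius 8.9, so the center T sits 8.9 in from both sides at T = (46.70, -39.20). That places the tangent points at C = (55.60, -39.20) on NC and U = (46.70, -48.10) on UM. Then |GC| = |C − G| = 68.03.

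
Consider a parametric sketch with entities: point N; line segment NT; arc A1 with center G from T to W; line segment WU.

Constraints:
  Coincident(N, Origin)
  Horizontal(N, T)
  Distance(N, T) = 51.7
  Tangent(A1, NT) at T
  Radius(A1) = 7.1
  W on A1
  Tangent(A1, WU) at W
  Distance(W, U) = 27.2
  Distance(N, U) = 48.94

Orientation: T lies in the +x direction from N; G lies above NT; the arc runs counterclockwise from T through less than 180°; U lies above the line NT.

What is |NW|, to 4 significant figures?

58.01

Checks: |GW| = 7.100 ✓; ∠(GW, WU) = 90.00° ✓; |WU| = 27.20 ✓; |NU| = 48.94 ✓.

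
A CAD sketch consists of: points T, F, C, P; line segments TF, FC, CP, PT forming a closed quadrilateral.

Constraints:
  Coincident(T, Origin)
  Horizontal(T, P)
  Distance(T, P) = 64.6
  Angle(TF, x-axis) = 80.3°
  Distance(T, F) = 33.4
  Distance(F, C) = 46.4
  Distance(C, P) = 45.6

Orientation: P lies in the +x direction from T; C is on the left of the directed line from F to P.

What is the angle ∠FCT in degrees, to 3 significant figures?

27.4°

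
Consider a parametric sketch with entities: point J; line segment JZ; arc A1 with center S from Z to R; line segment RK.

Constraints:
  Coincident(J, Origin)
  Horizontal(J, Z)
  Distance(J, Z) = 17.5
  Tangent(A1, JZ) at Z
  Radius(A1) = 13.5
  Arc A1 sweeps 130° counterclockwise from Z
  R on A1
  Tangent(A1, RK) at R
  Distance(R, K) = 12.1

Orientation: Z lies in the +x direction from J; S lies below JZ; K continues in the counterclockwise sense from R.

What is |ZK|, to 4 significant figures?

31.55

On A1, Z sits at bearing 90° from S; a 130° counterclockwise sweep puts R at bearing 220°, so R = S + 13.5·(cos 220°, sin 220°) = (7.158, -22.18). Tangency of A1 to RK means the radius SR is perpendicular to RK, so RK runs along (−sin 220°, cos 220°); with |RK| = 12.1, K = (14.94, -31.45). Then |ZK| = |K − Z| = 31.55.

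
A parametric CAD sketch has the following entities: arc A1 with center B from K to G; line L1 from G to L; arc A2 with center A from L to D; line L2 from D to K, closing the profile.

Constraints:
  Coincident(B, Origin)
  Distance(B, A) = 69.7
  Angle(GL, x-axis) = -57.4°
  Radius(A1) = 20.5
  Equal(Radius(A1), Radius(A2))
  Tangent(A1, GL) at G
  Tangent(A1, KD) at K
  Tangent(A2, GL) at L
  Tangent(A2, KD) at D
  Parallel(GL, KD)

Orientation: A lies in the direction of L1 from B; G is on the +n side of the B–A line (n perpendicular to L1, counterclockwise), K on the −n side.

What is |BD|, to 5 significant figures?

72.652

Tangency of A1 to both parallel lines with radius 20.5 puts G and K at B ± 20.5·n: G = (17.270, 11.045), K = (-17.270, -11.045). Equal radii place L and D the same way about A: L = A + 20.5·n = (54.823, -47.674), D = A − 20.5·n = (20.282, -69.764). Then |BD| = |D − B| = 72.652.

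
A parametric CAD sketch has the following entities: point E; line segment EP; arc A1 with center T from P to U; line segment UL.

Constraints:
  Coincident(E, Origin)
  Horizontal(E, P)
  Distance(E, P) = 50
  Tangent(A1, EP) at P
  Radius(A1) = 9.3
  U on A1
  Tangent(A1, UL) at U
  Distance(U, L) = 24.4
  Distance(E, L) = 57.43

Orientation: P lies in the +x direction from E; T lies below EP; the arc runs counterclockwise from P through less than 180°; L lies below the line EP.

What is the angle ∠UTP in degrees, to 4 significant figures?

101.0°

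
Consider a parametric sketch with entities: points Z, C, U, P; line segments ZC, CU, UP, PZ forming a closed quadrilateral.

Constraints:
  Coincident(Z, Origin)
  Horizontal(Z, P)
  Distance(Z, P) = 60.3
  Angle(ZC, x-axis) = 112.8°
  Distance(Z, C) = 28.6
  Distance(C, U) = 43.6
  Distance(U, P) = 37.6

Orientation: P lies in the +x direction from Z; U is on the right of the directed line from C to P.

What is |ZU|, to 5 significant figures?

22.749

Z is at the origin; ZP is horizontal with |ZP| = 60.3 and P in +x, so P = (60.3, 0). ZC runs at 112.8° with |ZC| = 28.6, so C = (-11.083, 26.365). U is determined by |CU| = 43.6 and |UP| = 37.6 together: it lies at the intersection of circle(C, 43.6) and circle(P, 37.6). With |CP| = 76.096, the foot of the radical line on CP is 41.249 from C and the perpendicular offset is √(43.6² − 41.249²) = 14.123. Taking the right-of-CP solution: U = (22.718, -1.1744).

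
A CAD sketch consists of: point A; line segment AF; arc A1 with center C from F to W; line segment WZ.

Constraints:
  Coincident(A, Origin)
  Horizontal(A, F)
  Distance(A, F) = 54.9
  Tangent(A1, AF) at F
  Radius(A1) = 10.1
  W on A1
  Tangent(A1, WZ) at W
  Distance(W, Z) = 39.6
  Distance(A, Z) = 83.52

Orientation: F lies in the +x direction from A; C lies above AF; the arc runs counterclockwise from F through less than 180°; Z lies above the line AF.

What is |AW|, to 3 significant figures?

65.7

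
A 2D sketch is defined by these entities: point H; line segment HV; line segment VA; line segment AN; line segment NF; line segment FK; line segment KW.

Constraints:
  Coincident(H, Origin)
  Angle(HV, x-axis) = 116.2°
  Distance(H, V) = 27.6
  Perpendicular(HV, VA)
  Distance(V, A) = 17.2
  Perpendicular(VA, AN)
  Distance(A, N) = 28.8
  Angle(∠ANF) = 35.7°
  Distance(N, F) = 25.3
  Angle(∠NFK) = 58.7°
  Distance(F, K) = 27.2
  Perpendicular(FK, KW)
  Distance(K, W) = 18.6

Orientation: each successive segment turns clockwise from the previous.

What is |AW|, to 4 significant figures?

28.30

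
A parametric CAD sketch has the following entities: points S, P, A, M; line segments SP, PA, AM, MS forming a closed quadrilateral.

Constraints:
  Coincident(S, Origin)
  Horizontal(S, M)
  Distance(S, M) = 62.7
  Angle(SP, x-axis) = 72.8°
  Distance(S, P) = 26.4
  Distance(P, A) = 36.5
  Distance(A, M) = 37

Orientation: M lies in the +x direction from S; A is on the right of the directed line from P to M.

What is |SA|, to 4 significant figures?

26.98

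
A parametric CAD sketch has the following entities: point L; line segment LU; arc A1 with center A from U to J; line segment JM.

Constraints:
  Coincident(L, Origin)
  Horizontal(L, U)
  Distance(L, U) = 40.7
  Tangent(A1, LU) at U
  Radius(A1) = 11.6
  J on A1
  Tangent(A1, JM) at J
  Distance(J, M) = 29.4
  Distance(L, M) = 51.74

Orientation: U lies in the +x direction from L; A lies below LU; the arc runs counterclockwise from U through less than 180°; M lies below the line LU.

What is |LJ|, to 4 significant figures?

31.59

L is at the origin; L and U share the same y with |LU| = 40.7 and U on the +x side, so U = (40.70, 0.000). The tangent condition forces AU to be normal to LU, so A = U + (0, -11.6) = (40.70, -11.60). Since AJ ⟂ JM (tangency), |AM| = √(11.6² + 29.4²) = 31.61 regardless of where J sits on A1. So M lies on both circle(L, 51.74) and circle(A, 31.61); the below-LU intersection is M = (30.76, -41.60). J is the foot of the tangent from M: J = (29.12, -12.25).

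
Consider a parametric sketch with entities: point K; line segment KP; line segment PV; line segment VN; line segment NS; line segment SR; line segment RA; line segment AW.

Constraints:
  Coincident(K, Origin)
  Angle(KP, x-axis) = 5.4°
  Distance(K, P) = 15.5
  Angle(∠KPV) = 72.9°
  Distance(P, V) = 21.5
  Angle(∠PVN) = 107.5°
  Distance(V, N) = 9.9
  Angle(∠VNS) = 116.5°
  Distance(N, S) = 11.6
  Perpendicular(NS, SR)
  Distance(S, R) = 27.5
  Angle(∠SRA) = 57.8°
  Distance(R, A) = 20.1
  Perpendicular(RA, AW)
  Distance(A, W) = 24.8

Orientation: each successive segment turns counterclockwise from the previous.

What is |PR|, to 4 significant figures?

3.746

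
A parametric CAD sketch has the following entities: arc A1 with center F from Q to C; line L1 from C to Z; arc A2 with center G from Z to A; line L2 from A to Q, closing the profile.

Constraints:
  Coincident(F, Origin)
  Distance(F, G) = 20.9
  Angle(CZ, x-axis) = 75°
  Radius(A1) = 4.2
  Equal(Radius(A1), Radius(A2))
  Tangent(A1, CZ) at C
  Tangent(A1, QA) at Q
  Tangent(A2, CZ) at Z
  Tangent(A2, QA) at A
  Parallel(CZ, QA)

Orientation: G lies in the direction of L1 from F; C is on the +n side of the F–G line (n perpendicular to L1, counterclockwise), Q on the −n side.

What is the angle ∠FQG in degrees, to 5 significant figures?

78.637°

F is at the origin and G lies 20.9 along u from F, so G = 20.9·u = (5.4093, 20.188). Tangency of A1 to both parallel lines with radius 4.2 puts C and Q at F ± 4.2·n: C = (-4.0569, 1.0870), Q = (4.0569, -1.0870). Then cos ∠FQG = QF·QG / (|QF||QG|), giving 78.637°.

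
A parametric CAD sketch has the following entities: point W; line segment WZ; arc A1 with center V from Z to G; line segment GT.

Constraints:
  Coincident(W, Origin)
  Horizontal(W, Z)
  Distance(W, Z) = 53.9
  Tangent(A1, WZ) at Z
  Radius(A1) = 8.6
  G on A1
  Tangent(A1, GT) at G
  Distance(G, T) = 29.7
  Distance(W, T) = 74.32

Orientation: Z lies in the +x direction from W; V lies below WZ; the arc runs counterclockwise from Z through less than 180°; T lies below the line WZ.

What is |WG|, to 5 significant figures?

48.788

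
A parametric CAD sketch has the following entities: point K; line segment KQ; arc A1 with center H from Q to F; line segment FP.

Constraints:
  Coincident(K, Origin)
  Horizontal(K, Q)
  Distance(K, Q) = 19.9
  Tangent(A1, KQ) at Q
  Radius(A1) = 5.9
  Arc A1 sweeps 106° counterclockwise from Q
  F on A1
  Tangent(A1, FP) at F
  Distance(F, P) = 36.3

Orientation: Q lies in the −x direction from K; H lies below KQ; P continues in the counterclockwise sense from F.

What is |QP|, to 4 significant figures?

42.64

K is at the origin; K and Q share the same y with |KQ| = 19.9 and Q on the −x side, so Q = (-19.90, 0.000). Since A1 is tangent to KQ there, HQ ⟂ KQ, so H = Q + (0, -5.9) = (-19.90, -5.900). On A1, Q sits at bearing 90° from H; a 106° counterclockwise sweep puts F at bearing 196°, so F = H + 5.9·(cos 196°, sin 196°) = (-25.57, -7.526). A1 meets FP tangentially, so HF is at right angles to FP, so FP runs along (−sin 196°, cos 196°); with |FP| = 36.3, P = (-15.57, -42.42). Then |QP| = |P − Q| = 42.64.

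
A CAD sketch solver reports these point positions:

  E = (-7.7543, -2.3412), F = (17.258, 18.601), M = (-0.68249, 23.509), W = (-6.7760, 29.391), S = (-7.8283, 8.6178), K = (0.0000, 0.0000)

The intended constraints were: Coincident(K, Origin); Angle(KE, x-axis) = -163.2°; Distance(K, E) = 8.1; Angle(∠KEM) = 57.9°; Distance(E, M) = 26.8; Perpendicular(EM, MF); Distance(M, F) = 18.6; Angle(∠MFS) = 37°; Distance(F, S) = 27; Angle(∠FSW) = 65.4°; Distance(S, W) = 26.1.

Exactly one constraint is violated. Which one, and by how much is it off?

Distance(S, W) = 26.1 — off by 5.30.

K = (0.00, 0.00) ✓; KE at -163.2° ✓; |KE| = 8.100 ✓; ∠KEM = 57.90° ✓; |EM| = 26.80 ✓; ∠(EM, MF) = 90.00° ✓; |MF| = 18.60 ✓; ∠MFS = 37.00° ✓; |FS| = 27.00 ✓; ∠FSW = 65.40° ✓; |SW| = 20.80 ✗.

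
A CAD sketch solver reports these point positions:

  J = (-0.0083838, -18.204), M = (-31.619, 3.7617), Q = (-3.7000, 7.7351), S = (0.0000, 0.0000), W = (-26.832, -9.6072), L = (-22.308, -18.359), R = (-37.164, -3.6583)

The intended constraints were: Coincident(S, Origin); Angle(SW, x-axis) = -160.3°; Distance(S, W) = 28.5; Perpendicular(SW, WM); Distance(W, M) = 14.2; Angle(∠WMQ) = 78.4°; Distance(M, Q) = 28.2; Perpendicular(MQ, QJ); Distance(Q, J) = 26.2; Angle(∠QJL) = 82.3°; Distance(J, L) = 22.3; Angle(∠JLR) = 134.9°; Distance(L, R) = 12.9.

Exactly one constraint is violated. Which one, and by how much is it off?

Distance(L, R) = 12.9 — off by 8.00.

S = (0.00, 0.00) ✓; SW at -160.3° ✓; |SW| = 28.50 ✓; ∠(SW, WM) = 90.00° ✓; |WM| = 14.20 ✓; ∠WMQ = 78.40° ✓; |MQ| = 28.20 ✓; ∠(MQ, QJ) = 90.00° ✓; |QJ| = 26.20 ✓; ∠QJL = 82.30° ✓; |JL| = 22.30 ✓; ∠JLR = 134.9° ✓; |LR| = 20.90 ✗.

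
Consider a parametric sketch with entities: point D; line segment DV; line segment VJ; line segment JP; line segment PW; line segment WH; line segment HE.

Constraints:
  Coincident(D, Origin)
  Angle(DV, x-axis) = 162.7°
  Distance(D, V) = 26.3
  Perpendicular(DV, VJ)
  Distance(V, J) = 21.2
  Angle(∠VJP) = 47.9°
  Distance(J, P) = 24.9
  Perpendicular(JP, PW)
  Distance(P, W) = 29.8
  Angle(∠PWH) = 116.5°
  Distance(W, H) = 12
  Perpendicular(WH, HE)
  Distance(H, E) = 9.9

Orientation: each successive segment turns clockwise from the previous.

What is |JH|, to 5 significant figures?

37.899

JP is perpendicular to PW, so PW runs at -149.40°; with |PW| = 29.8, W = (-31.781, -8.5400). ∠PWH = 116.5° gives WH at 147.10° from the x-axis; with |WH| = 12.0, H = (-41.856, -2.0219). Then |JH| = |H − J| = 37.899.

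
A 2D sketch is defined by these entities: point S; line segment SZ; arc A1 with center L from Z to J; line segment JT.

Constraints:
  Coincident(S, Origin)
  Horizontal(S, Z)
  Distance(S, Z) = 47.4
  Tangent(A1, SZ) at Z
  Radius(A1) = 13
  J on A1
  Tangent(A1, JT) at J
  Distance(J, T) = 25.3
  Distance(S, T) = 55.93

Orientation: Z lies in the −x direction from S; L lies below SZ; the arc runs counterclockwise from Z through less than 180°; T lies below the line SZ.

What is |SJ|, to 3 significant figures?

60.8

Checks: ∠(LZ, ZS) = 90.00° ✓; |LJ| = 13.00 ✓; ∠(LJ, JT) = 90.00° ✓; |JT| = 25.30 ✓; |ST| = 55.93 ✓.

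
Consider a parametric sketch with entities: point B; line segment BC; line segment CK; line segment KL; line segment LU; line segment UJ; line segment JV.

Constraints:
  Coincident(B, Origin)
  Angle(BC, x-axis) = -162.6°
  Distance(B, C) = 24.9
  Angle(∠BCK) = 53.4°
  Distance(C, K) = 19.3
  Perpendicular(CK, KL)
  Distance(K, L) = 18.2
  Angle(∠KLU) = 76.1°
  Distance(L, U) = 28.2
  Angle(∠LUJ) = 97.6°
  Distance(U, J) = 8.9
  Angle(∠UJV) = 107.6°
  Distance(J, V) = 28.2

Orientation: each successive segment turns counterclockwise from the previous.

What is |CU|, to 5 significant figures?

13.991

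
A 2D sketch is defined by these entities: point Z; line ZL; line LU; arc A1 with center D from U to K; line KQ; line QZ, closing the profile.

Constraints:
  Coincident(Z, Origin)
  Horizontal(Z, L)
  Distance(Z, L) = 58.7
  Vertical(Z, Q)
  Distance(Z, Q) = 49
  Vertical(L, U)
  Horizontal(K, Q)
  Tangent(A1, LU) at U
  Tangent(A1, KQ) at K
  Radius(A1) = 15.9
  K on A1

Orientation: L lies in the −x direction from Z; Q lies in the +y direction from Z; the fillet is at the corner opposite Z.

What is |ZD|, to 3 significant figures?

54.1

Z is at the origin; Z and L share the same y with |ZL| = 58.7 and L on the −x side, so L = (-58.7, 0.00). ZQ is vertical with |ZQ| = 49.0 and Q on the +y side, so Q = (0.00, 49.0). The virtual corner opposite Z is at (-58.7, 49.0). The tangent condition forces DU to be normal to LU and tangency of A1 to KQ means the radius DK is perpendicular to KQ, with radius 15.9, so the center D sits 15.9 in from both sides at D = (-42.8, 33.1). Then |ZD| = |D − Z| = 54.1.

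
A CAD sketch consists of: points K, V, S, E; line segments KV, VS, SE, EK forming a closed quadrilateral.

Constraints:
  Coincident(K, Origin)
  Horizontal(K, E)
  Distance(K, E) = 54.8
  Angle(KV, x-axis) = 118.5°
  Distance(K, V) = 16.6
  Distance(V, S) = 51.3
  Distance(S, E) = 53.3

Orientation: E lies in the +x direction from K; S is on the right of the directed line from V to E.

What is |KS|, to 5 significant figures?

34.794

Checks: |VS| = 51.30 ✓; |SE| = 53.30 ✓.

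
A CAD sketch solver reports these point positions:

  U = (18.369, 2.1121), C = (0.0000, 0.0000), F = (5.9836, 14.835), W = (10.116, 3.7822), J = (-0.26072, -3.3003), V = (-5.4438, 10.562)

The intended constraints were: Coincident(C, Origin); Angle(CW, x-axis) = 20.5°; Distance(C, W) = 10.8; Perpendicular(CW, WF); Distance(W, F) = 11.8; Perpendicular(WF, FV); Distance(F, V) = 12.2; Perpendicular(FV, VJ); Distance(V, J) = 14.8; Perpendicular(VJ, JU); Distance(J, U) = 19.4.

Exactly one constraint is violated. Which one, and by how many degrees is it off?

Perpendicular(VJ, JU) — off by 4.30°.

C = (0.00, 0.00) ✓; CW at 20.50° ✓; |CW| = 10.80 ✓; ∠(CW, WF) = 90.00° ✓; |WF| = 11.80 ✓; ∠(WF, FV) = 90.00° ✓; |FV| = 12.20 ✓; ∠(FV, VJ) = 90.00° ✓; |VJ| = 14.80 ✓; ∠(VJ, JU) = 85.70° ✗; |JU| = 19.40 ✓.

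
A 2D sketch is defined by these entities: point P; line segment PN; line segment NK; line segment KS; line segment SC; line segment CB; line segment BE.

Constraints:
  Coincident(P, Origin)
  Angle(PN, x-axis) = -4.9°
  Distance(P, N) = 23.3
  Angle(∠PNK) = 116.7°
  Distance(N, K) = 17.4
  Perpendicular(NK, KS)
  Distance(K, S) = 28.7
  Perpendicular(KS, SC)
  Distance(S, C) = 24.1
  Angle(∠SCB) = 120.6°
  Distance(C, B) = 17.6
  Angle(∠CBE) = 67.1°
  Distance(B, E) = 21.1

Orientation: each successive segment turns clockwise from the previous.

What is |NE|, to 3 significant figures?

11.9

P is at the origin; PN runs at -4.9° with length 23.3, so N = (23.2, -1.99). ∠PNK = 116.7° gives NK at -68.2° from the x-axis; with |NK| = 17.4, K = (29.7, -18.1). NK ⟂ KS, so KS runs at -158°; with |KS| = 28.7, S = (3.03, -28.8). KS is perpendicular to SC, so SC runs at 112°; with |SC| = 24.1, C = (-5.92, -6.43). ∠SCB = 120.6° gives CB at 52.4° from the x-axis; with |CB| = 17.6, B = (4.82, 7.52). ∠CBE = 67.1° gives BE at -60.5° from the x-axis; with |BE| = 21.1, E = (15.2, -10.8). Then |NE| = |E − N| = 11.9.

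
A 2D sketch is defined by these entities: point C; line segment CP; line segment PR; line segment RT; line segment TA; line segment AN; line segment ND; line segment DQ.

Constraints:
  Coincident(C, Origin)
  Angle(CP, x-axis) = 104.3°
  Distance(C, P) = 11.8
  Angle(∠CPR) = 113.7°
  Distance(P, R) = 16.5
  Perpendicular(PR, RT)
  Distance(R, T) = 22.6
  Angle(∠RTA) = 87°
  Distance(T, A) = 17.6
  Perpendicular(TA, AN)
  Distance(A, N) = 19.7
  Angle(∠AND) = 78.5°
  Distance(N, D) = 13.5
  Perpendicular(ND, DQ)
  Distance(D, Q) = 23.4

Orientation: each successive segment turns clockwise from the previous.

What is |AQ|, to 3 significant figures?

10.4

C is at the origin; CP runs at 104.3° with length 11.8, so P = (-2.91, 11.4). ∠CPR = 113.7° gives PR at 38.0° from the x-axis; with |PR| = 16.5, R = (10.1, 21.6). The perpendicularity gives RT at right angles to PR, so RT runs at -52.0°; with |RT| = 22.6, T = (24.0, 3.78). ∠RTA = 87.0° gives TA at -145° from the x-axis; with |TA| = 17.6, A = (9.58, -6.31). TA ⟂ AN, so AN runs at 125°; with |AN| = 19.7, N = (-1.71, 9.83). ∠AND = 78.5° gives ND at 23.5° from the x-axis; with |ND| = 13.5, D = (10.7, 15.2). ND is perpendicular to DQ, so DQ runs at -66.5°; with |DQ| = 23.4, Q = (20.0, -6.25). Then |AQ| = |Q − A| = 10.4.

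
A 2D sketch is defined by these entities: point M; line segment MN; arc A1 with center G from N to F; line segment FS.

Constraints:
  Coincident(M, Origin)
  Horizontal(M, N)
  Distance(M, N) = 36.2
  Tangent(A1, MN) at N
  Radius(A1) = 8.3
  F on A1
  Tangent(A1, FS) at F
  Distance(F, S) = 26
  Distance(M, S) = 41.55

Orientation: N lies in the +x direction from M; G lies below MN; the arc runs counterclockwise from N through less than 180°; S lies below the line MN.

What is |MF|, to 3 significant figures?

28.9

Checks: |GF| = 8.300 ✓; ∠(GF, FS) = 90.00° ✓; |FS| = 26.00 ✓; |MS| = 41.55 ✓.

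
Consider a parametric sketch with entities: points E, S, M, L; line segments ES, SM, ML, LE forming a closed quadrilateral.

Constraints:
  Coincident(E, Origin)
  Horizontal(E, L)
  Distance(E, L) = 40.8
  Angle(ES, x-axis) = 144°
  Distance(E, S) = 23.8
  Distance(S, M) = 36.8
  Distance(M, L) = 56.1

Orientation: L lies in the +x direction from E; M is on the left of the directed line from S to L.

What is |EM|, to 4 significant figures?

42.63

Checks: |SM| = 36.80 ✓; |ML| = 56.10 ✓.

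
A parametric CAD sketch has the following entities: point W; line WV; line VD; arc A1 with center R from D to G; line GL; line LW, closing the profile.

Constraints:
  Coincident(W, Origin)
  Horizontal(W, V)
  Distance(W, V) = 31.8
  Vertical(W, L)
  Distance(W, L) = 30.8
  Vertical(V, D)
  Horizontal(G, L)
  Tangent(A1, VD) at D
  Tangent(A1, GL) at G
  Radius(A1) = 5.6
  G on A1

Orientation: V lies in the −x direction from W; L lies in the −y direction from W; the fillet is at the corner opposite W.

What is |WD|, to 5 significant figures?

40.574

The virtual corner opposite W is at (-31.800, -30.800). Since A1 is tangent to VD there, RD ⟂ VD and since A1 is tangent to GL there, RG ⟂ GL, with radius 5.6, so the center R sits 5.6 in from both sides at R = (-26.200, -25.200). That places the tangent points at D = (-31.800, -25.200) on VD and G = (-26.200, -30.800) on GL. Then |WD| = |D − W| = 40.574.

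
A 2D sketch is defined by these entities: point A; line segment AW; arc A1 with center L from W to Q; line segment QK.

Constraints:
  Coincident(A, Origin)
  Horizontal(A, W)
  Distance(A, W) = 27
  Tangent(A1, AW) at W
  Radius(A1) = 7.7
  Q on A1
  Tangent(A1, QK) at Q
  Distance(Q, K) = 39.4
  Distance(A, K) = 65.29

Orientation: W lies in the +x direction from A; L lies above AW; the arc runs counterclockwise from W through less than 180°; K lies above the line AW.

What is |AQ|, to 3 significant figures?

34.0

A is at the origin; A and W share the same y with |AW| = 27.0 and W on the +x side, so W = (27.0, 0.00). Tangency of A1 to AW means the radius LW is perpendicular to AW, so L = W + (0, 7.7) = (27.0, 7.70). Since LQ ⟂ QK (tangency), |LK| = √(7.7² + 39.4²) = 40.1 regardless of where Q sits on A1. So K lies on both circle(A, 65.29) and circle(L, 40.1); the above-AW intersection is K = (52.7, 38.5). Q is the foot of the tangent from K: Q = (33.8, 4.00).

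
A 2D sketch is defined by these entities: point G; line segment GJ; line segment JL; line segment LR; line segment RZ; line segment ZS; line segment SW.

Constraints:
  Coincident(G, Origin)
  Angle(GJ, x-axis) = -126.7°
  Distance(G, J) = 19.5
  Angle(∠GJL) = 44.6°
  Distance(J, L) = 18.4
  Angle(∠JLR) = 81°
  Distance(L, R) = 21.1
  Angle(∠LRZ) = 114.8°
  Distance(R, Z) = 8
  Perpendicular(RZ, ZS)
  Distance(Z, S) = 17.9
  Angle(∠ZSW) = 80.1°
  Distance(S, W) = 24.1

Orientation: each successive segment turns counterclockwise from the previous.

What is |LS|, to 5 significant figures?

16.897

G is at the origin; GJ runs at -126.7° with length 19.5, so J = (-11.654, -15.635). ∠GJL = 44.6° gives JL at 8.7000° from the x-axis; with |JL| = 18.4, L = (6.5346, -12.851). ∠JLR = 81.0° gives LR at 107.70° from the x-axis; with |LR| = 21.1, R = (0.11950, 7.2497). ∠LRZ = 114.8° gives RZ at 172.90° from the x-axis; with |RZ| = 8.0, Z = (-7.8192, 8.2385). RZ is perpendicular to ZS, so ZS runs at -97.100°; with |ZS| = 17.9, S = (-10.032, -9.5242). Then |LS| = |S − L| = 16.897.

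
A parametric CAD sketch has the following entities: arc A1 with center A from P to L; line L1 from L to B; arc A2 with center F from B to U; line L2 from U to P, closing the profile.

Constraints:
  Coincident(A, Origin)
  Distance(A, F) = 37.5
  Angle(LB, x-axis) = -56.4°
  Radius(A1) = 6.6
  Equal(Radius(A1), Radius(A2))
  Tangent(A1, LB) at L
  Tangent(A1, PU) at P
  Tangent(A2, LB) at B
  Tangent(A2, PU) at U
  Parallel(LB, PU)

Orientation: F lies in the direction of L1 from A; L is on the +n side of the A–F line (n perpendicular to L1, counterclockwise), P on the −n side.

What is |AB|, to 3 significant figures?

38.1

The slot axis is L1's direction at -56.4°, so u = (cos -56.4°, sin -56.4°) = (0.553, -0.833) and n = (−sin -56.4°, cos -56.4°) = (0.833, 0.553). A is at the origin and F lies 37.5 along u from A, so F = 37.5·u = (20.8, -31.2). Tangency of A1 to both parallel lines with radius 6.6 puts L and P at A ± 6.6·n: L = (5.50, 3.65), P = (-5.50, -3.65). Equal radii place B and U the same way about F: B = F + 6.6·n = (26.2, -27.6), U = F − 6.6·n = (15.3, -34.9). Then |AB| = |B − A| = 38.1.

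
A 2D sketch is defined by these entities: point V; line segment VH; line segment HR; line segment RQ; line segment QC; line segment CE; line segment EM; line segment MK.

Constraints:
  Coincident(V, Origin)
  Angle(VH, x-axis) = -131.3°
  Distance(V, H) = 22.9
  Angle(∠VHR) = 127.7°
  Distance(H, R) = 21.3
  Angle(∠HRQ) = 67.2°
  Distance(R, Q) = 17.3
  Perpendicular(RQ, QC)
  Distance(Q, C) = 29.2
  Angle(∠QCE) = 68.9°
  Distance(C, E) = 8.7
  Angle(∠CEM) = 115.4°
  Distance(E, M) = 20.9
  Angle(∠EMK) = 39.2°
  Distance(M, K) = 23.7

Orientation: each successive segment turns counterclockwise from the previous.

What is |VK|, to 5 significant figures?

7.1623

∠CEM = 115.4° gives EM at -60.500° from the x-axis; with |EM| = 20.9, M = (-7.6285, -29.532). ∠EMK = 39.2° gives MK at 80.300° from the x-axis; with |MK| = 23.7, K = (-3.6353, -6.1711). Then |VK| = |K − V| = 7.1623.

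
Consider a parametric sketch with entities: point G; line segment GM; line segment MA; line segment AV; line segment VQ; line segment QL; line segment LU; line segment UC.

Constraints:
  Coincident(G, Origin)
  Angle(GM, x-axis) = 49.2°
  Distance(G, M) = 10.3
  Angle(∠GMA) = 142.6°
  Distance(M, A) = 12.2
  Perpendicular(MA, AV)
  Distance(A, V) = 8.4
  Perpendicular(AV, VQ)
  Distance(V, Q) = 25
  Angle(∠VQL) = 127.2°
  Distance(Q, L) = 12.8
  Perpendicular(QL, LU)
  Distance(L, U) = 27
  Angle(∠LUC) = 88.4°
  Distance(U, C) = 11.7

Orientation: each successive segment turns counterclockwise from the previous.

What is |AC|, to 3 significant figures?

9.68

G is at the origin; GM runs at 49.2° with length 10.3, so M = (6.73, 7.80). ∠GMA = 142.6° gives MA at 86.6° from the x-axis; with |MA| = 12.2, A = (7.45, 20.0). MA ⟂ AV, so AV runs at 177°; with |AV| = 8.4, V = (-0.931, 20.5). The perpendicularity gives VQ at right angles to AV, so VQ runs at -93.4°; with |VQ| = 25.0, Q = (-2.41, -4.48). ∠VQL = 127.2° gives QL at -40.6° from the x-axis; with |QL| = 12.8, L = (7.30, -12.8). QL ⟂ LU, so LU runs at 49.4°; with |LU| = 27.0, U = (24.9, 7.69). ∠LUC = 88.4° gives UC at 141° from the x-axis; with |UC| = 11.7, C = (15.8, 15.1). Then |AC| = |C − A| = 9.68.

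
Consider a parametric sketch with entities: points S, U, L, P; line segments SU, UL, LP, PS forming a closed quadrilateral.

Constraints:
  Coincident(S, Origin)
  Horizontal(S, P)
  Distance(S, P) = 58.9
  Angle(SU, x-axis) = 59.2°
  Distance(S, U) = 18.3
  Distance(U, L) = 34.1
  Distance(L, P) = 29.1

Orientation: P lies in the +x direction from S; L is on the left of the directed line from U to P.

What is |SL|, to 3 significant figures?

48.8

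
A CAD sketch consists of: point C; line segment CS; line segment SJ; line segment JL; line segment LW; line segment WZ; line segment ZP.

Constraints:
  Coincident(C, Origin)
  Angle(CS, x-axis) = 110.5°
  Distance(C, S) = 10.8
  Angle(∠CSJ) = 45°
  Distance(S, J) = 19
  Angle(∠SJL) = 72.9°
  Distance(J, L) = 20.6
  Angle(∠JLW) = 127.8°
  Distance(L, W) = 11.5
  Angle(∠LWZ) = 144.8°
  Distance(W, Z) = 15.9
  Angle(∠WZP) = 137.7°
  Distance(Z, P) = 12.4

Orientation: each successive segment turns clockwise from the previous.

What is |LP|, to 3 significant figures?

34.5

C is at the origin; CS runs at 110.5° with length 10.8, so S = (-3.78, 10.1). ∠CSJ = 45.0° gives SJ at -24.5° from the x-axis; with |SJ| = 19.0, J = (13.5, 2.24). ∠SJL = 72.9° gives JL at -132° from the x-axis; with |JL| = 20.6, L = (-0.170, -13.2). ∠JLW = 127.8° gives LW at 176° from the x-axis; with |LW| = 11.5, W = (-11.6, -12.4). ∠LWZ = 144.8° gives WZ at 141° from the x-axis; with |WZ| = 15.9, Z = (-24.0, -2.40). ∠WZP = 137.7° gives ZP at 98.7° from the x-axis; with |ZP| = 12.4, P = (-25.9, 9.86). Then |LP| = |P − L| = 34.5.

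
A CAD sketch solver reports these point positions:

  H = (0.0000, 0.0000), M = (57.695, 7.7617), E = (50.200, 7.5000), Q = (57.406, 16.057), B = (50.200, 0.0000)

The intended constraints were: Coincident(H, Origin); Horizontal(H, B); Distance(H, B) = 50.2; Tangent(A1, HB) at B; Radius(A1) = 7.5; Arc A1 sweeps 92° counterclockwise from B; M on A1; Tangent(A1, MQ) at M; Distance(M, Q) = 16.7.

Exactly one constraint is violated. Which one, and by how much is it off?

Distance(M, Q) = 16.7 — off by 8.40.

H = (0.00, 0.00) ✓; H.y = 0.00, B.y = 0.00 ✓; |HB| = 50.20 ✓; ∠(EB, BH) = 90.00° ✓; |EB| = 7.500 ✓; bearing(E→M) − bearing(E→B) = 92.00° ✓; |EM| = 7.500 ✓; ∠(EM, MQ) = 90.00° ✓; |MQ| = 8.300 ✗.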